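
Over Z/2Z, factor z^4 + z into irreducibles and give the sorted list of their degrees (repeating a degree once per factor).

Write h(z) = z^4 + z.
Roots in Z/2Z: h(0) = 0 → root; h(1) = 0 → root.
Linear factors from roots: (z), (z + 1).
Complete factorization: h(z) = (z)·(z + 1)·(z^2 + z + 1).
Factor degrees with multiplicity: 1 + 1 + 2 = 4.

1, 1, 2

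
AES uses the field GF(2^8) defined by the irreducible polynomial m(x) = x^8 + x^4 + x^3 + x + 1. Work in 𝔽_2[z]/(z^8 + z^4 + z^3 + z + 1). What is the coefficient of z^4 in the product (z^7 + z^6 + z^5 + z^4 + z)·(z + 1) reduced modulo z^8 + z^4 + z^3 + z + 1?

Multiply in 𝔽_2[z]: (z^7 + z^6 + z^5 + z^4 + z)·(z + 1) = z^8 + z^4 + z^2 + z.
Reduce using z^8 ≡ z^4 + z^3 + z + 1 (mod z^8 + z^4 + z^3 + z + 1).
Reduced: z^3 + z^2 + 1.

0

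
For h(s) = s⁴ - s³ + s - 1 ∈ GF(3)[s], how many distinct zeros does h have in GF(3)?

Evaluate at each of the 3 elements of GF(3):
h(0) = 2; h(1) = 0 → root; h(2) = 0 → root.
Roots: {1, 2}.

2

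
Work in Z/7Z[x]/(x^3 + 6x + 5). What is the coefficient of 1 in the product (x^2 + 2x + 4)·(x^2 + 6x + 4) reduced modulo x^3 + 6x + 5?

Multiply in Z/7Z[x]: (x^2 + 2x + 4)·(x^2 + 6x + 4) = x^4 + x^3 + 6x^2 + 4x + 2.
Reduce using x^3 ≡ x + 2 (mod x^3 + 6x + 5).
Reduced: 4.

4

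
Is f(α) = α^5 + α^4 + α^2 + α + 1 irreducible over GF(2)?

Check for roots in GF(2): f(0) = 1; f(1) = 1.
No roots, so no linear factors.
Monic irreducibles of degree 2 over GF(2): α^2 + α + 1.
None of them divide f (all give nonzero remainder).
No irreducible factor of degree ≤ 2 exists, so f is irreducible over GF(2).

Yes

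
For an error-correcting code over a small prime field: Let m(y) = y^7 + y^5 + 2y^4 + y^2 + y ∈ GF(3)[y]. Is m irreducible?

Check for roots in GF(3): m(0) = 0 → root; m(1) = 0 → root; m(2) = 0 → root.
m(0) = 0, so (y) divides m(y); m is reducible.

No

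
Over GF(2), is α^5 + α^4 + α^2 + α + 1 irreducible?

Yes

Write P(α) = α^5 + α^4 + α^2 + α + 1.
Check for roots in GF(2): P(0) = 1; P(1) = 1.
No roots, so no linear factors.
Monic irreducibles of degree 2 over GF(2): α^2 + α + 1.
None of them divide P (all give nonzero remainder).
No irreducible factor of degree ≤ 2 exists, so P is irreducible over GF(2).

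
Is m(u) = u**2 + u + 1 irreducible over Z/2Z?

Check for roots in Z/2Z: m(0) = 1; m(1) = 1.
No roots. A degree-2 polynomial over a field with no linear factor is irreducible.

Yes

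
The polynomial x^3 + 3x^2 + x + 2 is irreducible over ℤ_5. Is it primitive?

Write f(x) = x^3 + 3x^2 + x + 2.
|GF(5^3)^×| = 5^3 − 1 = 124. Prime factorization: 124 = 2^2·31.
f is primitive ⇔ x has order 124 in GF(5)[x]/(f), i.e. x^(124/q) ≠ 1 for each prime q | 124.
x^(62) mod f = 4.
x^(4) mod f = 3x^2 + x + 1.
None equal 1, so x has full order 124; f is primitive.

Yes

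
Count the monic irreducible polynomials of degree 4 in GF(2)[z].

3

The number of monic irreducibles of degree 4 over GF(2) is (1/4)·Σ_{d∣4} μ(4/d) 2^d.
Divisors of 4: 1, 2, 4; μ(4/d) for each: 0, -1, 1.
Σ = − 2^2 + 2^4 = 12.
N = 12/4 = 3.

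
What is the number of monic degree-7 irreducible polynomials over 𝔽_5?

The number of monic irreducibles of degree 7 over GF(5) is (1/7)·Σ_{d∣7} μ(7/d) 5^d.
Divisors of 7: 1, 7; μ(7/d) for each: -1, 1.
Σ = − 5^1 + 5^7 = 78120.
N = 78120/7 = 11160.

11160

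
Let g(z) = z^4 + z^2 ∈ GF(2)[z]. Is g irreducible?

Check for roots in GF(2): g(0) = 0 → root; g(1) = 0 → root.
g(0) = 0, so (z) divides g(z); g is reducible.

No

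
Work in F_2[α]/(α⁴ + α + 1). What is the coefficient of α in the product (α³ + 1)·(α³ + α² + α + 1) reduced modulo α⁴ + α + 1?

1

Multiply in F_2[α]: (α³ + 1)·(α³ + α² + α + 1) = α⁶ + α⁵ + α⁴ + α² + α + 1.
Reduce using α⁴ ≡ α + 1 (mod α⁴ + α + 1).
Reduced: α³ + α² + α.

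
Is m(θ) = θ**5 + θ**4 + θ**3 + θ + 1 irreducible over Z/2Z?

Check for roots in Z/2Z: m(0) = 1; m(1) = 1.
No roots, so no linear factors.
Monic irreducibles of degree 2 over GF(2): θ**2 + θ + 1.
None of them divide m (all give nonzero remainder).
No irreducible factor of degree ≤ 2 exists, so m is irreducible over GF(2).

Yes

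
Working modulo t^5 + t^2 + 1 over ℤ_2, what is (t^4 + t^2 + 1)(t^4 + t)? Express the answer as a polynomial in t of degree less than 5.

Multiply in ℤ_2[t]: (t^4 + t^2 + 1)·(t^4 + t) = t^8 + t^6 + t^5 + t^4 + t^3 + t.
Reduce using t^5 ≡ t^2 + 1 (mod t^5 + t^2 + 1).
Reduced: t^4 + t^3.

t^4 + t^3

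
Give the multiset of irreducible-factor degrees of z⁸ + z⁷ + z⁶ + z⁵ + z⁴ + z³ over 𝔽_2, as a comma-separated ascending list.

1, 1, 1, 1, 2, 2

Write f(z) = z⁸ + z⁷ + z⁶ + z⁵ + z⁴ + z³.
Roots in 𝔽_2: f(0) = 0 → root; f(1) = 0 → root.
Linear factors from roots: (z), (z + 1).
Complete factorization: f(z) = (z + 1)·(z)^3·(z² + z + 1)^2.
Factor degrees with multiplicity: 1 + 1 + 1 + 1 + 2 + 2 = 8.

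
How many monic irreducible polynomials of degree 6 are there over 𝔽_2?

By the necklace-counting formula, N_2(6) = (1/6) Σ_{d|6} μ(6/d)·2^d.
Divisors of 6: 1, 2, 3, 6; μ(6/d) for each: 1, -1, -1, 1.
Σ = 2^1 − 2^2 − 2^3 + 2^6 = 54.
N = 54/6 = 9.

9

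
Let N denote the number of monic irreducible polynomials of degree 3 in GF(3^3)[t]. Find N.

6552

x^(27^3) − x is the product of all monic irreducibles of degree dividing 3; Möbius inversion gives N = (1/3) Σ μ(3/d)·27^d.
Divisors of 3: 1, 3; μ(3/d) for each: -1, 1.
Σ = − 27^1 + 27^3 = 19656.
N = 19656/3 = 6552.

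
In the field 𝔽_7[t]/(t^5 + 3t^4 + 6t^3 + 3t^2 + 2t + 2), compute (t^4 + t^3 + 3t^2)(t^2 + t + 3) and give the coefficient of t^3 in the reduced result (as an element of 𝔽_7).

Multiply in 𝔽_7[t]: (t^4 + t^3 + 3t^2)·(t^2 + t + 3) = t^6 + 2t^5 + 6t^3 + 2t^2.
Reduce using t^5 ≡ 4t^4 + t^3 + 4t^2 + 5t + 5 (mod t^5 + 3t^4 + 6t^3 + 3t^2 + 2t + 2).
Reduced: 4t^4 + 2t^3 + 3t^2 + 2.

2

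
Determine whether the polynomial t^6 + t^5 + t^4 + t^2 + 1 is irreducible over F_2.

Yes

Write h(t) = t^6 + t^5 + t^4 + t^2 + 1.
Check for roots in F_2: h(0) = 1; h(1) = 1.
No roots, so no linear factors.
Monic irreducibles of degree 2 over GF(2): t^2 + t + 1.
None of them divide h (all give nonzero remainder).
Monic irreducibles of degree 3 over GF(2): t^3 + t + 1, t^3 + t^2 + 1.
None of them divide h (all give nonzero remainder).
No irreducible factor of degree ≤ 3 exists, so h is irreducible over GF(2).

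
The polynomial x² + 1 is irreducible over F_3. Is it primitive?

No

Write f(x) = x² + 1.
|GF(3^2)^×| = 3^2 − 1 = 8. Prime factorization: 8 = 2^3.
f is primitive ⇔ x has order 8 in GF(3)[x]/(f), i.e. x^(8/q) ≠ 1 for each prime q | 8.
x^(4) mod f = 1
Since x^(4) = 1, the order of x divides 4 < 8; not primitive.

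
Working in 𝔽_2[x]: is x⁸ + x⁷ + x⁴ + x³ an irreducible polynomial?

No

Write P(x) = x⁸ + x⁷ + x⁴ + x³.
Check for roots in 𝔽_2: P(0) = 0 → root; P(1) = 0 → root.
P(0) = 0, so (x) divides P(x); P is reducible.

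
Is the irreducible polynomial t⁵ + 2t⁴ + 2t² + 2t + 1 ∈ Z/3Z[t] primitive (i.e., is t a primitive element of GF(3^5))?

Yes

Write f(t) = t⁵ + 2t⁴ + 2t² + 2t + 1.
|GF(3^5)^×| = 3^5 − 1 = 242. Prime factorization: 242 = 2·11^2.
f is primitive ⇔ t has order 242 in GF(3)[t]/(f), i.e. t^(242/q) ≠ 1 for each prime q | 242.
t^(121) mod f = 2.
t^(22) mod f = t⁴ + t³ + 2.
None equal 1, so t has full order 242; f is primitive.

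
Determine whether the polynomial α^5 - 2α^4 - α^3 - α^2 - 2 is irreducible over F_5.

No

Write P(α) = α^5 - 2α^4 - α^3 - α^2 - 2.
Check for roots in F_5: P(0) = 3; P(1) = 0 → root; P(2) = 1; P(3) = 3; P(4) = 0 → root.
P(1) = 0, so (α − 1) divides P(α); P is reducible.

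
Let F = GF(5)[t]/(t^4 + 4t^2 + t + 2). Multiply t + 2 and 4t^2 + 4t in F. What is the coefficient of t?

3

Multiply in GF(5)[t]: (t + 2)·(4t^2 + 4t) = 4t^3 + 2t^2 + 3t.
Reduced: 4t^3 + 2t^2 + 3t.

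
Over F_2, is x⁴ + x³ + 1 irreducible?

Write P(x) = x⁴ + x³ + 1.
Check for roots in F_2: P(0) = 1; P(1) = 1.
No roots, so no linear factors.
Monic irreducibles of degree 2 over GF(2): x² + x + 1.
None of them divide P (all give nonzero remainder).
No irreducible factor of degree ≤ 2 exists, so P is irreducible over GF(2).

Yes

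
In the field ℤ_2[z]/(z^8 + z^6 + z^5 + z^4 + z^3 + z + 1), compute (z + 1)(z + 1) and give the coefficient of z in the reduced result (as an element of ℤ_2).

0

Multiply in ℤ_2[z]: (z + 1)·(z + 1) = z^2 + 1.
Reduced: z^2 + 1.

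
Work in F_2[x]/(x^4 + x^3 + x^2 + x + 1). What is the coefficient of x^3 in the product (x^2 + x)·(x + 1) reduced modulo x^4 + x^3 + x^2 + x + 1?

1

Multiply in F_2[x]: (x^2 + x)·(x + 1) = x^3 + x.
Reduced: x^3 + x.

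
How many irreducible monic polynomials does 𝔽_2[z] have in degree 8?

Gauss's count: N_{2}(8) = (1/8) Σ_{d|8} μ(8/d)·2^d.
Divisors of 8: 1, 2, 4, 8; μ(8/d) for each: 0, 0, -1, 1.
Σ = − 2^4 + 2^8 = 240.
N = 240/8 = 30.

30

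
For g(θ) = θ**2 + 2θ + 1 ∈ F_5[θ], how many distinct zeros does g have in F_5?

Evaluate at each of the 5 elements of F_5:
g(0) = 1; g(1) = 4; g(2) = 4; g(3) = 1; g(4) = 0 → root.
Roots: {4}.

1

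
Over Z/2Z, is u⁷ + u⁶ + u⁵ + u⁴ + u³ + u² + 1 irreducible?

Write m(u) = u⁷ + u⁶ + u⁵ + u⁴ + u³ + u² + 1.
Check for roots in Z/2Z: m(0) = 1; m(1) = 1.
No roots, so no linear factors.
Monic irreducibles of degree 2 over GF(2): u² + u + 1.
None of them divide m (all give nonzero remainder).
Monic irreducibles of degree 3 over GF(2): u³ + u + 1, u³ + u² + 1.
None of them divide m (all give nonzero remainder).
No irreducible factor of degree ≤ 3 exists, so m is irreducible over GF(2).

Yes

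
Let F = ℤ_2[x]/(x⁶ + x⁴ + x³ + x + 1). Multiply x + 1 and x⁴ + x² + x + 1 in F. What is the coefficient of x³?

1

Multiply in ℤ_2[x]: (x + 1)·(x⁴ + x² + x + 1) = x⁵ + x⁴ + x³ + 1.
Reduced: x⁵ + x⁴ + x³ + 1.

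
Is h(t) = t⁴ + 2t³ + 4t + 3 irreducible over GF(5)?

Check for roots in GF(5): h(0) = 3; h(1) = 0 → root; h(2) = 3; h(3) = 0 → root; h(4) = 3.
h(1) = 0, so (t − 1) divides h(t); h is reducible.

No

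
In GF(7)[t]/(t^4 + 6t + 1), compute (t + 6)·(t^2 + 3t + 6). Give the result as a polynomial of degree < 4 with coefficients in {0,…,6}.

Multiply in GF(7)[t]: (t + 6)·(t^2 + 3t + 6) = t^3 + 2t^2 + 3t + 1.
Reduced: t^3 + 2t^2 + 3t + 1.

t^3 + 2t^2 + 3t + 1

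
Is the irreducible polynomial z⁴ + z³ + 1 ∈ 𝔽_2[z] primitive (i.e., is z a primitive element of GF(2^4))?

Yes

Write f(z) = z⁴ + z³ + 1.
|GF(2^4)^×| = 2^4 − 1 = 15. Prime factorization: 15 = 3·5.
f is primitive ⇔ z has order 15 in GF(2)[z]/(f), i.e. z^(15/q) ≠ 1 for each prime q | 15.
z^(5) mod f = z³ + z + 1.
z^(3) mod f = z³.
None equal 1, so z has full order 15; f is primitive.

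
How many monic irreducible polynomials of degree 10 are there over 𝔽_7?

By the necklace-counting formula, N_7(10) = (1/10) Σ_{d|10} μ(10/d)·7^d.
Divisors of 10: 1, 2, 5, 10; μ(10/d) for each: 1, -1, -1, 1.
Σ = 7^1 − 7^2 − 7^5 + 7^10 = 282458400.
N = 282458400/10 = 28245840.

28245840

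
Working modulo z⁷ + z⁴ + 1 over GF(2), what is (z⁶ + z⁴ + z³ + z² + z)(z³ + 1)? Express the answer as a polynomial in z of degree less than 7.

z^6 + z^5 + z^4 + z^3 + z + 1

Multiply in GF(2)[z]: (z⁶ + z⁴ + z³ + z² + z)·(z³ + 1) = z⁹ + z⁷ + z⁵ + z³ + z² + z.
Reduce using z⁷ ≡ z⁴ + 1 (mod z⁷ + z⁴ + 1).
Reduced: z⁶ + z⁵ + z⁴ + z³ + z + 1.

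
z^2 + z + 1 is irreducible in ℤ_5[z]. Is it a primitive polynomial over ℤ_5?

Write f(z) = z^2 + z + 1.
|GF(5^2)^×| = 5^2 − 1 = 24. Prime factorization: 24 = 2^3·3.
f is primitive ⇔ z has order 24 in GF(5)[z]/(f), i.e. z^(24/q) ≠ 1 for each prime q | 24.
z^(12) mod f = 1
z^(8) mod f = 4z + 4.
Since z^(12) = 1, the order of z divides 12 < 24; not primitive.

No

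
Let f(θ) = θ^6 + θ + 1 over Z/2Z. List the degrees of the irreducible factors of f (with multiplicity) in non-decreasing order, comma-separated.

6

Roots in Z/2Z: f(0) = 1; f(1) = 1.
Complete factorization: f(θ) = (θ^6 + θ + 1).
Factor degrees with multiplicity: 6 = 6.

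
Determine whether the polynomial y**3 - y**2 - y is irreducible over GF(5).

Write m(y) = y**3 - y**2 - y.
Check for roots in GF(5): m(0) = 0 → root; m(1) = 4; m(2) = 2; m(3) = 0 → root; m(4) = 4.
m(0) = 0, so (y) divides m(y); m is reducible.

No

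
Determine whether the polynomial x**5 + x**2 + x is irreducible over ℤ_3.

No

Write f(x) = x**5 + x**2 + x.
Check for roots in ℤ_3: f(0) = 0 → root; f(1) = 0 → root; f(2) = 2.
f(0) = 0, so (x) divides f(x); f is reducible.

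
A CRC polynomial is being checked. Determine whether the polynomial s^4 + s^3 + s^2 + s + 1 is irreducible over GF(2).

Write m(s) = s^4 + s^3 + s^2 + s + 1.
Check for roots in GF(2): m(0) = 1; m(1) = 1.
No roots, so no linear factors.
Monic irreducibles of degree 2 over GF(2): s^2 + s + 1.
None of them divide m (all give nonzero remainder).
No irreducible factor of degree ≤ 2 exists, so m is irreducible over GF(2).

Yes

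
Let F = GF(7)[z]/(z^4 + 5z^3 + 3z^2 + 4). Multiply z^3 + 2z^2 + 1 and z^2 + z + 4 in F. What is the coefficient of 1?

Multiply in GF(7)[z]: (z^3 + 2z^2 + 1)·(z^2 + z + 4) = z^5 + 3z^4 + 6z^3 + 2z^2 + z + 4.
Reduce using z^4 ≡ 2z^3 + 4z^2 + 3 (mod z^4 + 5z^3 + 3z^2 + 4).
Reduced: 6z^3 + z^2 + 4z + 5.

5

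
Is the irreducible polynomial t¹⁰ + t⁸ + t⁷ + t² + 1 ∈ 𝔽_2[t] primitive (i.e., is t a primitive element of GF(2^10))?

Yes

Write f(t) = t¹⁰ + t⁸ + t⁷ + t² + 1.
|GF(2^10)^×| = 2^10 − 1 = 1023. Prime factorization: 1023 = 3·11·31.
f is primitive ⇔ t has order 1023 in GF(2)[t]/(f), i.e. t^(1023/q) ≠ 1 for each prime q | 1023.
t^(341) mod f = t⁸ + t⁷ + t⁶ + t⁵ + t² + t + 1.
t^(93) mod f = t⁸ + t³ + t² + t.
t^(33) mod f = t⁸ + t⁷ + t³ + t².
None equal 1, so t has full order 1023; f is primitive.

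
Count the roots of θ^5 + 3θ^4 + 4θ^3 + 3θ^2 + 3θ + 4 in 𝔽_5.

Write g(θ) = θ^5 + 3θ^4 + 4θ^3 + 3θ^2 + 3θ + 4.
Evaluate at each of the 5 elements of 𝔽_5:
g(0) = 4; g(1) = 3; g(2) = 4; g(3) = 4; g(4) = 2.
No element is a root.

0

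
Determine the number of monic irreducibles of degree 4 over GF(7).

588

Gauss's count: N_{7}(4) = (1/4) Σ_{d|4} μ(4/d)·7^d.
Divisors of 4: 1, 2, 4; μ(4/d) for each: 0, -1, 1.
Σ = − 7^2 + 7^4 = 2352.
N = 2352/4 = 588.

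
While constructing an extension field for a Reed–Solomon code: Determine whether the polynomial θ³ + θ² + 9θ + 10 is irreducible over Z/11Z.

Yes

Write g(θ) = θ³ + θ² + 9θ + 10.
Check each element of Z/11Z for a root: g(0)=10, g(1)=10, g(2)=7, g(3)=7, g(4)=5, g(5)=7, g(6)=8, g(7)=3, g(8)=9, g(9)=10, g(10)=1.
No roots. A degree-3 polynomial over a field with no linear factor is irreducible.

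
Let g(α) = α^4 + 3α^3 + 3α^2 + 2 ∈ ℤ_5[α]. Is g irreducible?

Yes

Check for roots in ℤ_5: g(0) = 2; g(1) = 4; g(2) = 4; g(3) = 1; g(4) = 3.
No roots, so no linear factors.
Degree-2 irreducible divisors: test the 10 monic irreducibles of degree 2 over GF(5).
None of them divide g (all give nonzero remainder).
No irreducible factor of degree ≤ 2 exists, so g is irreducible over GF(5).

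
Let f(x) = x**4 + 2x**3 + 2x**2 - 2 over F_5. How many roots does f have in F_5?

Evaluate at each of the 5 elements of F_5:
f(0) = 3; f(1) = 3; f(2) = 3; f(3) = 1; f(4) = 4.
No element is a root.

0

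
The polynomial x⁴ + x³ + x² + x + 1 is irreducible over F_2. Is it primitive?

Write f(x) = x⁴ + x³ + x² + x + 1.
|GF(2^4)^×| = 2^4 − 1 = 15. Prime factorization: 15 = 3·5.
f is primitive ⇔ x has order 15 in GF(2)[x]/(f), i.e. x^(15/q) ≠ 1 for each prime q | 15.
x^(5) mod f = 1
x^(3) mod f = x³.
Since x^(5) = 1, the order of x divides 5 < 15; not primitive.

No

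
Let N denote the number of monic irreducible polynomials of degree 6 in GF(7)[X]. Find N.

x^(7^6) − x is the product of all monic irreducibles of degree dividing 6; Möbius inversion gives N = (1/6) Σ μ(6/d)·7^d.
Divisors of 6: 1, 2, 3, 6; μ(6/d) for each: 1, -1, -1, 1.
Σ = 7^1 − 7^2 − 7^3 + 7^6 = 117264.
N = 117264/6 = 19544.

19544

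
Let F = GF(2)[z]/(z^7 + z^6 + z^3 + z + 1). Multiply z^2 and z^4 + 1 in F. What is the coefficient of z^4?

Multiply in GF(2)[z]: (z^2)·(z^4 + 1) = z^6 + z^2.
Reduced: z^6 + z^2.

0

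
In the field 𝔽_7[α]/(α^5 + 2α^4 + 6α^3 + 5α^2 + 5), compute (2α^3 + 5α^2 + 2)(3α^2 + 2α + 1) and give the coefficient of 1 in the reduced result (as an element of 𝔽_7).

Multiply in 𝔽_7[α]: (2α^3 + 5α^2 + 2)·(3α^2 + 2α + 1) = 6α^5 + 5α^4 + 5α^3 + 4α^2 + 4α + 2.
Reduce using α^5 ≡ 5α^4 + α^3 + 2α^2 + 2 (mod α^5 + 2α^4 + 6α^3 + 5α^2 + 5).
Reduced: 4α^3 + 2α^2 + 4α.

0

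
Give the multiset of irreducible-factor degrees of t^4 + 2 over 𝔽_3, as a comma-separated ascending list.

Write f(t) = t^4 + 2.
Roots in 𝔽_3: f(0) = 2; f(1) = 0 → root; f(2) = 0 → root.
Linear factors from roots: (t + 2), (t + 1).
Complete factorization: f(t) = (t + 1)·(t + 2)·(t^2 + 1).
Factor degrees with multiplicity: 1 + 1 + 2 = 4.

1, 1, 2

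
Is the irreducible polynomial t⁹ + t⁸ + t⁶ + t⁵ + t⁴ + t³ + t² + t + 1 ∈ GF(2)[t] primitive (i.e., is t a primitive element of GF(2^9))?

Yes

Write f(t) = t⁹ + t⁸ + t⁶ + t⁵ + t⁴ + t³ + t² + t + 1.
|GF(2^9)^×| = 2^9 − 1 = 511. Prime factorization: 511 = 7·73.
f is primitive ⇔ t has order 511 in GF(2)[t]/(f), i.e. t^(511/q) ≠ 1 for each prime q | 511.
t^(73) mod f = t⁸ + t⁷ + t⁶ + t² + t + 1.
t^(7) mod f = t⁷.
None equal 1, so t has full order 511; f is primitive.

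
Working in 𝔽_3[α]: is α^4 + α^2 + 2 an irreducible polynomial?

Yes

Write f(α) = α^4 + α^2 + 2.
Check for roots in 𝔽_3: f(0) = 2; f(1) = 1; f(2) = 1.
No roots, so no linear factors.
Monic irreducibles of degree 2 over GF(3): α^2 + 1, α^2 + α + 2, α^2 + 2α + 2.
None of them divide f (all give nonzero remainder).
No irreducible factor of degree ≤ 2 exists, so f is irreducible over GF(3).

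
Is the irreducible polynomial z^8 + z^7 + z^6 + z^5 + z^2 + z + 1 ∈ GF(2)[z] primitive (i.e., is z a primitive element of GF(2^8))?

Yes

Write f(z) = z^8 + z^7 + z^6 + z^5 + z^2 + z + 1.
|GF(2^8)^×| = 2^8 − 1 = 255. Prime factorization: 255 = 3·5·17.
f is primitive ⇔ z has order 255 in GF(2)[z]/(f), i.e. z^(255/q) ≠ 1 for each prime q | 255.
z^(85) mod f = z^7 + z^2 + 1.
z^(51) mod f = z^6 + z^5 + z^4 + z^3 + z^2 + z.
z^(15) mod f = z^7 + z^6 + z^3 + z^2 + 1.
None equal 1, so z has full order 255; f is primitive.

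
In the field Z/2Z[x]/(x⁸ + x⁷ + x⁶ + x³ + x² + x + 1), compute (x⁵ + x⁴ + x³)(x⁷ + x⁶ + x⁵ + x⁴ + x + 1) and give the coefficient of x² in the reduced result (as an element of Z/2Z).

Multiply in Z/2Z[x]: (x⁵ + x⁴ + x³)·(x⁷ + x⁶ + x⁵ + x⁴ + x + 1) = x¹² + x¹⁰ + x⁹ + x⁷ + x⁶ + x³.
Reduce using x⁸ ≡ x⁷ + x⁶ + x³ + x² + x + 1 (mod x⁸ + x⁷ + x⁶ + x³ + x² + x + 1).
Reduced: x⁷ + x⁶ + x⁵ + x.

0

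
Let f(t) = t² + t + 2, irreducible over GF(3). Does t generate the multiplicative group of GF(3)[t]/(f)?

|GF(3^2)^×| = 3^2 − 1 = 8. Prime factorization: 8 = 2^3.
f is primitive ⇔ t has order 8 in GF(3)[t]/(f), i.e. t^(8/q) ≠ 1 for each prime q | 8.
t^(4) mod f = 2.
None equal 1, so t has full order 8; f is primitive.

Yes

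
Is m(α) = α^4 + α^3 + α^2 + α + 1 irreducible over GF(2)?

Yes

Check for roots in GF(2): m(0) = 1; m(1) = 1.
No roots, so no linear factors.
Monic irreducibles of degree 2 over GF(2): α^2 + α + 1.
None of them divide m (all give nonzero remainder).
No irreducible factor of degree ≤ 2 exists, so m is irreducible over GF(2).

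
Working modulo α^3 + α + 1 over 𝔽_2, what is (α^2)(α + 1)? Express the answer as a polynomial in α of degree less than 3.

Multiply in 𝔽_2[α]: (α^2)·(α + 1) = α^3 + α^2.
Reduce using α^3 ≡ α + 1 (mod α^3 + α + 1).
Reduced: α^2 + α + 1.

α^2 + α + 1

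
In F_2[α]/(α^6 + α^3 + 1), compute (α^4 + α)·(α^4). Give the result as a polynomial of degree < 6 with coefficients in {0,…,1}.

Multiply in F_2[α]: (α^4 + α)·(α^4) = α^8 + α^5.
Reduce using α^6 ≡ α^3 + 1 (mod α^6 + α^3 + 1).
Reduced: α^2.

α^2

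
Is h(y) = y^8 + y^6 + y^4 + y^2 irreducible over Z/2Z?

No

Check for roots in Z/2Z: h(0) = 0 → root; h(1) = 0 → root.
h(0) = 0, so (y) divides h(y); h is reducible.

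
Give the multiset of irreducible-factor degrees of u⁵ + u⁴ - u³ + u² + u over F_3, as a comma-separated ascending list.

Write h(u) = u⁵ + u⁴ - u³ + u² + u.
Roots in F_3: h(0) = 0 → root; h(1) = 0 → root; h(2) = 1.
Linear factors from roots: (u), (u - 1).
Complete factorization: h(u) = (u)·(u - 1)^2·(u² + 1).
Factor degrees with multiplicity: 1 + 1 + 1 + 2 = 5.

1, 1, 1, 2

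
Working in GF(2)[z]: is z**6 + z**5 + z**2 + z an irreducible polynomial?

No

Write m(z) = z**6 + z**5 + z**2 + z.
Check for roots in GF(2): m(0) = 0 → root; m(1) = 0 → root.
m(0) = 0, so (z) divides m(z); m is reducible.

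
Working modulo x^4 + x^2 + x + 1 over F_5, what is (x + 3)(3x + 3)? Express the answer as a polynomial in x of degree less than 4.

3x^2 + 2x + 4

Multiply in F_5[x]: (x + 3)·(3x + 3) = 3x^2 + 2x + 4.
Reduced: 3x^2 + 2x + 4.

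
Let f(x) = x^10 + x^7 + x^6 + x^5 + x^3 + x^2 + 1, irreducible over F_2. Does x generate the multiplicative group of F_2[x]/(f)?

|GF(2^10)^×| = 2^10 − 1 = 1023. Prime factorization: 1023 = 3·11·31.
f is primitive ⇔ x has order 1023 in GF(2)[x]/(f), i.e. x^(1023/q) ≠ 1 for each prime q | 1023.
x^(341) mod f = 1
x^(93) mod f = x^9 + x^7 + x^6 + x^5 + x^3 + x.
x^(33) mod f = x^6 + x^5 + x^4 + x.
Since x^(341) = 1, the order of x divides 341 < 1023; not primitive.

No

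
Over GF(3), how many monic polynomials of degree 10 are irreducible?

5880

By the necklace-counting formula, N_3(10) = (1/10) Σ_{d|10} μ(10/d)·3^d.
Divisors of 10: 1, 2, 5, 10; μ(10/d) for each: 1, -1, -1, 1.
Σ = 3^1 − 3^2 − 3^5 + 3^10 = 58800.
N = 58800/10 = 5880.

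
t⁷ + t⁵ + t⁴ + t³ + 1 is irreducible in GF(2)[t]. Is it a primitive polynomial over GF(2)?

Yes

Write f(t) = t⁷ + t⁵ + t⁴ + t³ + 1.
|GF(2^7)^×| = 2^7 − 1 = 127. Prime factorization: 127 = 127.
f is primitive ⇔ t has order 127 in GF(2)[t]/(f), i.e. t^(127/q) ≠ 1 for each prime q | 127.
t^(1) mod f = t.
None equal 1, so t has full order 127; f is primitive.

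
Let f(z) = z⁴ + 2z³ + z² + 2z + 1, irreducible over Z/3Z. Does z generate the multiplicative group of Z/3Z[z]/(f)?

No

|GF(3^4)^×| = 3^4 − 1 = 80. Prime factorization: 80 = 2^4·5.
f is primitive ⇔ z has order 80 in GF(3)[z]/(f), i.e. z^(80/q) ≠ 1 for each prime q | 80.
z^(40) mod f = 1
z^(16) mod f = 2z.
Since z^(40) = 1, the order of z divides 40 < 80; not primitive.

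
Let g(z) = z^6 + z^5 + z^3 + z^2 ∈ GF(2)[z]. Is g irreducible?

No

Check for roots in GF(2): g(0) = 0 → root; g(1) = 0 → root.
g(0) = 0, so (z) divides g(z); g is reducible.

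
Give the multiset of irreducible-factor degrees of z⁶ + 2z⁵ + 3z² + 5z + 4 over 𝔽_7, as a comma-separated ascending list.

1, 1, 2, 2

Write g(z) = z⁶ + 2z⁵ + 3z² + 5z + 4.
Linear factors from roots: (z + 5), (z + 3).
Complete factorization: g(z) = (z + 3)·(z + 5)·(z² + 1)·(z² + z + 4).
Factor degrees with multiplicity: 1 + 1 + 2 + 2 = 6.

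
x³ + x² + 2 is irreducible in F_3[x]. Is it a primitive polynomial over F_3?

Write f(x) = x³ + x² + 2.
|GF(3^3)^×| = 3^3 − 1 = 26. Prime factorization: 26 = 2·13.
f is primitive ⇔ x has order 26 in GF(3)[x]/(f), i.e. x^(26/q) ≠ 1 for each prime q | 26.
x^(13) mod f = 1
x^(2) mod f = x².
Since x^(13) = 1, the order of x divides 13 < 26; not primitive.

No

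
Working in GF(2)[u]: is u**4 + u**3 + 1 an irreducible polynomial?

Yes

Write h(u) = u**4 + u**3 + 1.
Check for roots in GF(2): h(0) = 1; h(1) = 1.
No roots, so no linear factors.
Monic irreducibles of degree 2 over GF(2): u**2 + u + 1.
None of them divide h (all give nonzero remainder).
No irreducible factor of degree ≤ 2 exists, so h is irreducible over GF(2).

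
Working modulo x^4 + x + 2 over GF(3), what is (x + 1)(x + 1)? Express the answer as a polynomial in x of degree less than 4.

x^2 + 2x + 1

Multiply in GF(3)[x]: (x + 1)·(x + 1) = x^2 + 2x + 1.
Reduced: x^2 + 2x + 1.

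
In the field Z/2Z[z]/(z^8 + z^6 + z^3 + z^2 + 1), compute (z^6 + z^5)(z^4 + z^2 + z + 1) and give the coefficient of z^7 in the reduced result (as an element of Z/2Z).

Multiply in Z/2Z[z]: (z^6 + z^5)·(z^4 + z^2 + z + 1) = z^10 + z^9 + z^8 + z^5.
Reduce using z^8 ≡ z^6 + z^3 + z^2 + 1 (mod z^8 + z^6 + z^3 + z^2 + 1).
Reduced: z^7 + z^3 + z^2 + z.

1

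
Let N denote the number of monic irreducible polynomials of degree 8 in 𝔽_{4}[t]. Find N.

x^(4^8) − x is the product of all monic irreducibles of degree dividing 8; Möbius inversion gives N = (1/8) Σ μ(8/d)·4^d.
Divisors of 8: 1, 2, 4, 8; μ(8/d) for each: 0, 0, -1, 1.
Σ = − 4^4 + 4^8 = 65280.
N = 65280/8 = 8160.

8160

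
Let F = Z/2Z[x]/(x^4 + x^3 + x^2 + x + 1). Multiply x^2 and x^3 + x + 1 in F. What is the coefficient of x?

0

Multiply in Z/2Z[x]: (x^2)·(x^3 + x + 1) = x^5 + x^3 + x^2.
Reduce using x^4 ≡ x^3 + x^2 + x + 1 (mod x^4 + x^3 + x^2 + x + 1).
Reduced: x^3 + x^2 + 1.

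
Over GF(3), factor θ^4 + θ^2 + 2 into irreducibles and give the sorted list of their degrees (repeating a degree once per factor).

Write h(θ) = θ^4 + θ^2 + 2.
Roots in GF(3): h(0) = 2; h(1) = 1; h(2) = 1.
Complete factorization: h(θ) = (θ^4 + θ^2 + 2).
Factor degrees with multiplicity: 4 = 4.

4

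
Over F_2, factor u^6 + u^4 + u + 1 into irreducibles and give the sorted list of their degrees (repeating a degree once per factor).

Write h(u) = u^6 + u^4 + u + 1.
Roots in F_2: h(0) = 1; h(1) = 0 → root.
Linear factors from roots: (u + 1).
Complete factorization: h(u) = (u + 1)·(u^2 + u + 1)·(u^3 + u + 1).
Factor degrees with multiplicity: 1 + 2 + 3 = 6.

1, 2, 3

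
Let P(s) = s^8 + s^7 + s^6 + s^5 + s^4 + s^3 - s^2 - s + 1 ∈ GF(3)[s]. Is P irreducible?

Yes

Check for roots in GF(3): P(0) = 1; P(1) = 2; P(2) = 1.
No roots, so no linear factors.
Monic irreducibles of degree 2 over GF(3): s^2 + 1, s^2 + s - 1, s^2 - s - 1.
None of them divide P (all give nonzero remainder).
Degree-3 irreducible divisors: test the 8 monic irreducibles of degree 3 over GF(3).
None of them divide P (all give nonzero remainder).
Degree-4 irreducible divisors: test the 18 monic irreducibles of degree 4 over GF(3).
None of them divide P (all give nonzero remainder).
No irreducible factor of degree ≤ 4 exists, so P is irreducible over GF(3).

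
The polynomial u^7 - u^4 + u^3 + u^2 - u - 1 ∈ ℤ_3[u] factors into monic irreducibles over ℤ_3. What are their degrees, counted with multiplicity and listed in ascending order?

Write f(u) = u^7 - u^4 + u^3 + u^2 - u - 1.
Roots in ℤ_3: f(0) = 2; f(1) = 0 → root; f(2) = 1.
Linear factors from roots: (u - 1).
Complete factorization: f(u) = (u - 1)·(u^2 + 1)·(u^4 + u^3 - u + 1).
Factor degrees with multiplicity: 1 + 2 + 4 = 7.

1, 2, 4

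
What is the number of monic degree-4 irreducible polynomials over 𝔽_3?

x^(3^4) − x is the product of all monic irreducibles of degree dividing 4; Möbius inversion gives N = (1/4) Σ μ(4/d)·3^d.
Divisors of 4: 1, 2, 4; μ(4/d) for each: 0, -1, 1.
Σ = − 3^2 + 3^4 = 72.
N = 72/4 = 18.

18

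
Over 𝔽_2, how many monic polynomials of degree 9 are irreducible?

56

x^(2^9) − x is the product of all monic irreducibles of degree dividing 9; Möbius inversion gives N = (1/9) Σ μ(9/d)·2^d.
Divisors of 9: 1, 3, 9; μ(9/d) for each: 0, -1, 1.
Σ = − 2^3 + 2^9 = 504.
N = 504/9 = 56.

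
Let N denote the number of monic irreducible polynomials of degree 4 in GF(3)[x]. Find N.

x^(3^4) − x is the product of all monic irreducibles of degree dividing 4; Möbius inversion gives N = (1/4) Σ μ(4/d)·3^d.
Divisors of 4: 1, 2, 4; μ(4/d) for each: 0, -1, 1.
Σ = − 3^2 + 3^4 = 72.
N = 72/4 = 18.

18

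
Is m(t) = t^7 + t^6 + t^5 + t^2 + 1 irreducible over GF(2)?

Yes

Check for roots in GF(2): m(0) = 1; m(1) = 1.
No roots, so no linear factors.
Monic irreducibles of degree 2 over GF(2): t^2 + t + 1.
None of them divide m (all give nonzero remainder).
Monic irreducibles of degree 3 over GF(2): t^3 + t + 1, t^3 + t^2 + 1.
None of them divide m (all give nonzero remainder).
No irreducible factor of degree ≤ 3 exists, so m is irreducible over GF(2).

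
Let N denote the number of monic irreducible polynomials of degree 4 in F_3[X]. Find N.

18

x^(3^4) − x is the product of all monic irreducibles of degree dividing 4; Möbius inversion gives N = (1/4) Σ μ(4/d)·3^d.
Divisors of 4: 1, 2, 4; μ(4/d) for each: 0, -1, 1.
Σ = − 3^2 + 3^4 = 72.
N = 72/4 = 18.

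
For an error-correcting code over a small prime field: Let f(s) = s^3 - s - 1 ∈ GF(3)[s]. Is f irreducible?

Check for roots in GF(3): f(0) = 2; f(1) = 2; f(2) = 2.
No roots. A degree-3 polynomial over a field with no linear factor is irreducible.

Yes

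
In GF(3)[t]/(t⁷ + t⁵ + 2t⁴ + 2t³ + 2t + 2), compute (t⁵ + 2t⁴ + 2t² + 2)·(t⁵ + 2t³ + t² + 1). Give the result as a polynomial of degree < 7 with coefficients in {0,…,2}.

t^6 + t^5 + t^3 + t^2 + t + 2

Multiply in GF(3)[t]: (t⁵ + 2t⁴ + 2t² + 2)·(t⁵ + 2t³ + t² + 1) = t¹⁰ + 2t⁹ + 2t⁸ + t⁷ + 2t⁶ + t⁵ + t⁴ + t³ + t² + 2.
Reduce using t⁷ ≡ 2t⁵ + t⁴ + t³ + t + 1 (mod t⁷ + t⁵ + 2t⁴ + 2t³ + 2t + 2).
Reduced: t⁶ + t⁵ + t³ + t² + t + 2.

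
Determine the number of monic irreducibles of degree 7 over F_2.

Gauss's count: N_{2}(7) = (1/7) Σ_{d|7} μ(7/d)·2^d.
Divisors of 7: 1, 7; μ(7/d) for each: -1, 1.
Σ = − 2^1 + 2^7 = 126.
N = 126/7 = 18.

18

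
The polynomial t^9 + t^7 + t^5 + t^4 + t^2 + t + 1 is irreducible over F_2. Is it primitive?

Write f(t) = t^9 + t^7 + t^5 + t^4 + t^2 + t + 1.
|GF(2^9)^×| = 2^9 − 1 = 511. Prime factorization: 511 = 7·73.
f is primitive ⇔ t has order 511 in GF(2)[t]/(f), i.e. t^(511/q) ≠ 1 for each prime q | 511.
t^(73) mod f = t^8 + t^6 + t^4 + t^2 + t.
t^(7) mod f = t^7.
None equal 1, so t has full order 511; f is primitive.

Yes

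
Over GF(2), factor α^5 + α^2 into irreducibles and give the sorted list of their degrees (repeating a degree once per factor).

Write g(α) = α^5 + α^2.
Roots in GF(2): g(0) = 0 → root; g(1) = 0 → root.
Linear factors from roots: (α), (α + 1).
Complete factorization: g(α) = (α + 1)·(α)^2·(α^2 + α + 1).
Factor degrees with multiplicity: 1 + 1 + 1 + 2 = 5.

1, 1, 1, 2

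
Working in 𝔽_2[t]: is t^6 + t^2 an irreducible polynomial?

No

Write h(t) = t^6 + t^2.
Check for roots in 𝔽_2: h(0) = 0 → root; h(1) = 0 → root.
h(0) = 0, so (t) divides h(t); h is reducible.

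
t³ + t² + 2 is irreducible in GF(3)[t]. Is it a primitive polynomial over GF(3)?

No

Write f(t) = t³ + t² + 2.
|GF(3^3)^×| = 3^3 − 1 = 26. Prime factorization: 26 = 2·13.
f is primitive ⇔ t has order 26 in GF(3)[t]/(f), i.e. t^(26/q) ≠ 1 for each prime q | 26.
t^(13) mod f = 1
t^(2) mod f = t².
Since t^(13) = 1, the order of t divides 13 < 26; not primitive.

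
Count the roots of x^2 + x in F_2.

2

Write h(x) = x^2 + x.
Evaluate at each of the 2 elements of F_2:
h(0) = 0 → root; h(1) = 0 → root.
Roots: {0, 1}.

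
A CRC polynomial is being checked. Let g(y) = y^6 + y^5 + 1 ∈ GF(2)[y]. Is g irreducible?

Check for roots in GF(2): g(0) = 1; g(1) = 1.
No roots, so no linear factors.
Monic irreducibles of degree 2 over GF(2): y^2 + y + 1.
None of them divide g (all give nonzero remainder).
Monic irreducibles of degree 3 over GF(2): y^3 + y + 1, y^3 + y^2 + 1.
None of them divide g (all give nonzero remainder).
No irreducible factor of degree ≤ 3 exists, so g is irreducible over GF(2).

Yes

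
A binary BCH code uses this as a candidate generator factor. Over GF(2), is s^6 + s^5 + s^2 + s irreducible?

Write h(s) = s^6 + s^5 + s^2 + s.
Check for roots in GF(2): h(0) = 0 → root; h(1) = 0 → root.
h(0) = 0, so (s) divides h(s); h is reducible.

No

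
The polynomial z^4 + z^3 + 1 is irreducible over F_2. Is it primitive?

Yes

Write f(z) = z^4 + z^3 + 1.
|GF(2^4)^×| = 2^4 − 1 = 15. Prime factorization: 15 = 3·5.
f is primitive ⇔ z has order 15 in GF(2)[z]/(f), i.e. z^(15/q) ≠ 1 for each prime q | 15.
z^(5) mod f = z^3 + z + 1.
z^(3) mod f = z^3.
None equal 1, so z has full order 15; f is primitive.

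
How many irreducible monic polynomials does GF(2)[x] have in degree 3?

2

x^(2^3) − x is the product of all monic irreducibles of degree dividing 3; Möbius inversion gives N = (1/3) Σ μ(3/d)·2^d.
Divisors of 3: 1, 3; μ(3/d) for each: -1, 1.
Σ = − 2^1 + 2^3 = 6.
N = 6/3 = 2.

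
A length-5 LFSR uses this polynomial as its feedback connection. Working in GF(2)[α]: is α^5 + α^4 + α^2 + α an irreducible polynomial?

Write f(α) = α^5 + α^4 + α^2 + α.
Check for roots in GF(2): f(0) = 0 → root; f(1) = 0 → root.
f(0) = 0, so (α) divides f(α); f is reducible.

No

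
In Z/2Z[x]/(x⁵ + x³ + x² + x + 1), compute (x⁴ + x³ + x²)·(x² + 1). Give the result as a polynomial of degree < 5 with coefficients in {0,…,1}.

Multiply in Z/2Z[x]: (x⁴ + x³ + x²)·(x² + 1) = x⁶ + x⁵ + x³ + x².
Reduce using x⁵ ≡ x³ + x² + x + 1 (mod x⁵ + x³ + x² + x + 1).
Reduced: x⁴ + x³ + x² + 1.

x^4 + x^3 + x^2 + 1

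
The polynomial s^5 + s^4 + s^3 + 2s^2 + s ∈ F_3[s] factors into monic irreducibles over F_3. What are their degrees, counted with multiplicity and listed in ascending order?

Write f(s) = s^5 + s^4 + s^3 + 2s^2 + s.
Roots in F_3: f(0) = 0 → root; f(1) = 0 → root; f(2) = 0 → root.
Linear factors from roots: (s), (s + 2), (s + 1).
Complete factorization: f(s) = (s)·(s + 1)·(s + 2)·(s^2 + s + 2).
Factor degrees with multiplicity: 1 + 1 + 1 + 2 = 5.

1, 1, 1, 2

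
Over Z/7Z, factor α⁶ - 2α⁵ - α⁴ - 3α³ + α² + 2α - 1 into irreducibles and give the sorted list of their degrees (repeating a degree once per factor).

6

Write f(α) = α⁶ - 2α⁵ - α⁴ - 3α³ + α² + 2α - 1.
Complete factorization: f(α) = (α⁶ - 2α⁵ - α⁴ - 3α³ + α² + 2α - 1).
Factor degrees with multiplicity: 6 = 6.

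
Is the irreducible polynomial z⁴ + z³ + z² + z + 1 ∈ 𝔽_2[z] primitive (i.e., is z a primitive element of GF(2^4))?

No

Write f(z) = z⁴ + z³ + z² + z + 1.
|GF(2^4)^×| = 2^4 − 1 = 15. Prime factorization: 15 = 3·5.
f is primitive ⇔ z has order 15 in GF(2)[z]/(f), i.e. z^(15/q) ≠ 1 for each prime q | 15.
z^(5) mod f = 1
z^(3) mod f = z³.
Since z^(5) = 1, the order of z divides 5 < 15; not primitive.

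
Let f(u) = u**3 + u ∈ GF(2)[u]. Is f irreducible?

Check for roots in GF(2): f(0) = 0 → root; f(1) = 0 → root.
f(0) = 0, so (u) divides f(u); f is reducible.

No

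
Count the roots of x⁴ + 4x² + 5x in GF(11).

Write g(x) = x⁴ + 4x² + 5x.
Evaluate at each of the 11 elements of GF(11):
g(0) = 0 → root; g(1) = 10; g(2) = 9; g(3) = 0 → root; g(4) = 10; g(5) = 2; g(6) = 7; g(7) = 3; g(8) = 3; g(9) = 0 → root; g(10) = 0 → root.
Roots: {0, 3, 9, 10}.

4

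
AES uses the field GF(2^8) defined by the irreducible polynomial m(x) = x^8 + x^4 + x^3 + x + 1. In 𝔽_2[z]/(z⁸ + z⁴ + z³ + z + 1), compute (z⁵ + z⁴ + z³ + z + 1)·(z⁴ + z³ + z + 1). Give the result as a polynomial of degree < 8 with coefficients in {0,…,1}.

Multiply in 𝔽_2[z]: (z⁵ + z⁴ + z³ + z + 1)·(z⁴ + z³ + z + 1) = z⁹ + z⁵ + z² + 1.
Reduce using z⁸ ≡ z⁴ + z³ + z + 1 (mod z⁸ + z⁴ + z³ + z + 1).
Reduced: z⁴ + z + 1.

z^4 + z + 1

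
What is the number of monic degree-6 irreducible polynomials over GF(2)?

x^(2^6) − x is the product of all monic irreducibles of degree dividing 6; Möbius inversion gives N = (1/6) Σ μ(6/d)·2^d.
Divisors of 6: 1, 2, 3, 6; μ(6/d) for each: 1, -1, -1, 1.
Σ = 2^1 − 2^2 − 2^3 + 2^6 = 54.
N = 54/6 = 9.

9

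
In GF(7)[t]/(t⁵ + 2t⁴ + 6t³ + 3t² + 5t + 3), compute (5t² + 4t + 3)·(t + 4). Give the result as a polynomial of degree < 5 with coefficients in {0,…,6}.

Multiply in GF(7)[t]: (5t² + 4t + 3)·(t + 4) = 5t³ + 3t² + 5t + 5.
Reduced: 5t³ + 3t² + 5t + 5.

5t^3 + 3t^2 + 5t + 5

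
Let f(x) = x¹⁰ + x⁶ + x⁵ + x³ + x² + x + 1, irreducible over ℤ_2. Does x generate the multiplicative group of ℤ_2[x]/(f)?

Yes

|GF(2^10)^×| = 2^10 − 1 = 1023. Prime factorization: 1023 = 3·11·31.
f is primitive ⇔ x has order 1023 in GF(2)[x]/(f), i.e. x^(1023/q) ≠ 1 for each prime q | 1023.
x^(341) mod f = x⁵ + x³ + x.
x^(93) mod f = x⁹ + x⁸ + x⁵ + x⁴ + x³ + x.
x^(33) mod f = x⁸ + x⁶ + x².
None equal 1, so x has full order 1023; f is primitive.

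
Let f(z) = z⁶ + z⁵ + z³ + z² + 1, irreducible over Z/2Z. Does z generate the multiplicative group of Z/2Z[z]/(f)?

Yes

|GF(2^6)^×| = 2^6 − 1 = 63. Prime factorization: 63 = 3^2·7.
f is primitive ⇔ z has order 63 in GF(2)[z]/(f), i.e. z^(63/q) ≠ 1 for each prime q | 63.
z^(21) mod f = z⁴ + z² + z + 1.
z^(9) mod f = z² + z.
None equal 1, so z has full order 63; f is primitive.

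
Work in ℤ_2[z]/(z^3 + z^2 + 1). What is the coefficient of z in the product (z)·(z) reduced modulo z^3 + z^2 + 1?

Multiply in ℤ_2[z]: (z)·(z) = z^2.
Reduced: z^2.

0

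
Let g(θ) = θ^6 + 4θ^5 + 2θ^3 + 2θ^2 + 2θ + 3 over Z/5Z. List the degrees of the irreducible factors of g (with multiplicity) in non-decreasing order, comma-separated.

Roots in Z/5Z: g(0) = 3; g(1) = 4; g(2) = 3; g(3) = 2; g(4) = 3.
Complete factorization: g(θ) = (θ^6 + 4θ^5 + 2θ^3 + 2θ^2 + 2θ + 3).
Factor degrees with multiplicity: 6 = 6.

6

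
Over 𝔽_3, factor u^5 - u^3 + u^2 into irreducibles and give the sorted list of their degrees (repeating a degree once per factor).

Write g(u) = u^5 - u^3 + u^2.
Roots in 𝔽_3: g(0) = 0 → root; g(1) = 1; g(2) = 1.
Linear factors from roots: (u).
Complete factorization: g(u) = (u)^2·(u^3 - u + 1).
Factor degrees with multiplicity: 1 + 1 + 3 = 5.

1, 1, 3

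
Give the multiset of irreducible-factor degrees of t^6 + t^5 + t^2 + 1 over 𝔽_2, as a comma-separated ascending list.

Write g(t) = t^6 + t^5 + t^2 + 1.
Roots in 𝔽_2: g(0) = 1; g(1) = 0 → root.
Linear factors from roots: (t + 1).
Complete factorization: g(t) = (t + 1)·(t^2 + t + 1)·(t^3 + t^2 + 1).
Factor degrees with multiplicity: 1 + 2 + 3 = 6.

1, 2, 3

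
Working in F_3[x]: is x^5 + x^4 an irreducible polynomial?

No

Write g(x) = x^5 + x^4.
Check for roots in F_3: g(0) = 0 → root; g(1) = 2; g(2) = 0 → root.
g(0) = 0, so (x) divides g(x); g is reducible.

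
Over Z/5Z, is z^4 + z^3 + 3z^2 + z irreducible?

Write f(z) = z^4 + z^3 + 3z^2 + z.
Check for roots in Z/5Z: f(0) = 0 → root; f(1) = 1; f(2) = 3; f(3) = 3; f(4) = 2.
f(0) = 0, so (z) divides f(z); f is reducible.

No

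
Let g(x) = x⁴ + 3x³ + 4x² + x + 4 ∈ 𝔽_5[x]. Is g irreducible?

Check for roots in 𝔽_5: g(0) = 4; g(1) = 3; g(2) = 2; g(3) = 0 → root; g(4) = 0 → root.
g(3) = 0, so (x − 3) divides g(x); g is reducible.

No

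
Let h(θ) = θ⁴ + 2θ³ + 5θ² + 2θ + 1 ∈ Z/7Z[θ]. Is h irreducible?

Yes

Check for roots in Z/7Z: h(0) = 1; h(1) = 4; h(2) = 1; h(3) = 5; h(4) = 4; h(5) = 3; h(6) = 3.
No roots, so no linear factors.
Degree-2 irreducible divisors: test the 21 monic irreducibles of degree 2 over GF(7).
None of them divide h (all give nonzero remainder).
No irreducible factor of degree ≤ 2 exists, so h is irreducible over GF(7).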